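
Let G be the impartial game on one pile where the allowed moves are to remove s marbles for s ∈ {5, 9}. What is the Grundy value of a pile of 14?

0

Grundy values for subtraction set {5, 9}:
g(0) = mex{} = 0
g(1) = mex{} = 0
g(2) = mex{} = 0
g(3) = mex{} = 0
g(4) = mex{} = 0
g(5) = mex{0} = 1
g(6) = mex{0} = 1
g(7) = mex{0} = 1
g(8) = mex{0} = 1
g(9) = mex{0} = 1
g(10) = mex{0,1} = 2
g(11) = mex{0,1} = 2
g(12) = mex{0,1} = 2
g(13) = mex{0,1} = 2
g(14) = mex{1} = 0
So g(14) = 0.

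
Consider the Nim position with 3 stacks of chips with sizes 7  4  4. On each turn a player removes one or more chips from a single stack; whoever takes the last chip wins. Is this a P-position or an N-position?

N-position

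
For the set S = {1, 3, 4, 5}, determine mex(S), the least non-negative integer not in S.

0

0 is not in the set, so the mex is 0.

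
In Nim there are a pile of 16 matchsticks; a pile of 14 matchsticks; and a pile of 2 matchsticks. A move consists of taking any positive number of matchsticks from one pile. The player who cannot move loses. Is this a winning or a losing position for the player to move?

In binary:
  10000  (16)
  01110  (14)
  00010  (2)
  -----
  11100  (28)
The nim-sum is 28 ≠ 0, so this is an N-position: the player to move can win.

Winning position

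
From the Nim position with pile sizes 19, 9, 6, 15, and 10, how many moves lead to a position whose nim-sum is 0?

1

Nim-sum: 19 ⊕ 9 ⊕ 6 ⊕ 15 ⊕ 10 = 25.
The overall nim-sum is X = 25. A pile of size p has a winning move iff p XOR X < p (reduce it to p XOR X).
  19: 19 XOR 25 = 10 < 19 — winning move (to 10).
  9: 9 XOR 25 = 16 ≥ 9 — no move.
  6: 6 XOR 25 = 31 ≥ 6 — no move.
  15: 15 XOR 25 = 22 ≥ 15 — no move.
  10: 10 XOR 25 = 19 ≥ 10 — no move.
That gives 1 winning move.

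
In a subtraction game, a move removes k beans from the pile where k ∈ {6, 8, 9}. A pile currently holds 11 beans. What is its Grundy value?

Build the Grundy sequence with g(k) = mex{g(k−s) : s ∈ {6, 8, 9}, s ≤ k}:
k:     0  1  2  3  4  5  6  7  8  9 10 11
g(k):  0  0  0  0  0  0  1  1  1  1  1  1
So g(11) = 1.

1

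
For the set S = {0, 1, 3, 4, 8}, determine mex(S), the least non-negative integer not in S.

2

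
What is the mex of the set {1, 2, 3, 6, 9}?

0 is not in the set, so the mex is 0.

0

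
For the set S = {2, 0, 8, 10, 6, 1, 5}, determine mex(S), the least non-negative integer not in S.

3

The values 0, 1, 2 are all present; 3 is the first non-negative integer missing from the set.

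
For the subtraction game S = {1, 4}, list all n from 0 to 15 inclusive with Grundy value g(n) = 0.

0, 2, 5, 7, 10, 12, 15

Compute g(0), g(1), … for moves {1, 4}:
k:     0  1  2  3  4  5  6  7  8  9 10 11 12 13 14 15
g(k):  0  1  0  1  2  0  1  0  1  2  0  1  0  1  2  0
The P-positions (g = 0) in 0..15 are 0, 2, 5, 7, 10, 12, 15.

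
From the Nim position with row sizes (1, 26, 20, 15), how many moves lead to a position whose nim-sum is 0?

Nim-sum: 1 ⊕ 26 ⊕ 20 ⊕ 15 = 0.
The nim-sum is already 0, so every move leaves a nonzero nim-sum — there are no winning moves.

0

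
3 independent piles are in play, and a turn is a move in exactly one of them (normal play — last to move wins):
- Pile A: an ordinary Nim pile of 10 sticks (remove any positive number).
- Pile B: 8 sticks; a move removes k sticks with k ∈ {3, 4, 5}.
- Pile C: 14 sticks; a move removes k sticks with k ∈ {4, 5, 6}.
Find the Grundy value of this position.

11

Pile A is a plain Nim pile of size 10, so its Grundy value is 10.
Build the Grundy sequence for pile B with g(k) = mex{g(k−s) : s ∈ {3, 4, 5}, s ≤ k}:
g(0) = mex{} = 0
g(1) = mex{} = 0
g(2) = mex{} = 0
g(3) = mex{0} = 1
g(4) = mex{0} = 1
g(5) = mex{0} = 1
g(6) = mex{0,1} = 2
g(7) = mex{0,1} = 2
g(8) = mex{1} = 0
So g(8) = 0.
Grundy values for pile C (subtraction set {4, 5, 6}):
k:     0  1  2  3  4  5  6  7  8  9 10 11 12 13 14
g(k):  0  0  0  0  1  1  1  1  2  2  0  0  0  0  1
So g(14) = 1.
By the Sprague-Grundy theorem, the Grundy value of a sum of independent games is the XOR of the component values.
Combined value = 10 XOR 0 XOR 1 = 11.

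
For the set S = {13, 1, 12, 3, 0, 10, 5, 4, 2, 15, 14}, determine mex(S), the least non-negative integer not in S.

6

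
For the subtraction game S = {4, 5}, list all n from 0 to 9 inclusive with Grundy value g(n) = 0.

0, 1, 2, 3, 9

Grundy values for subtraction set {4, 5}:
k:     0  1  2  3  4  5  6  7  8  9
g(k):  0  0  0  0  1  1  1  1  2  0
The P-positions (g = 0) in 0..9 are 0, 1, 2, 3, 9.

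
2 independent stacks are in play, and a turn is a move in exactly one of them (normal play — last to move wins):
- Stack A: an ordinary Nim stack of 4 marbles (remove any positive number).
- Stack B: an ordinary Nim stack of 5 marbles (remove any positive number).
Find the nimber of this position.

1

Stack A is a plain Nim stack of size 4, so its Grundy value is 4.
Stack B is a plain Nim stack of size 5, so its Grundy value is 5.
The value of a disjunctive sum is the nim-sum of the parts.
Combined value = 4 XOR 5 = 1.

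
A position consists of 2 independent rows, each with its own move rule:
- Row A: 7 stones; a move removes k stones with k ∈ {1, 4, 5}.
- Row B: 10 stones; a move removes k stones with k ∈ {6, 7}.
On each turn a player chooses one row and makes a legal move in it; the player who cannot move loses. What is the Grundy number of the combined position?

Grundy values for row A (subtraction set {1, 4, 5}):
k:     0  1  2  3  4  5  6  7
g(k):  0  1  0  1  2  3  2  3
So g(7) = 3.
Grundy values for row B (subtraction set {6, 7}):
k:     0  1  2  3  4  5  6  7  8  9 10
g(k):  0  0  0  0  0  0  1  1  1  1  1
So g(10) = 1.
By the Sprague-Grundy theorem, the Grundy value of a sum of independent games is the XOR of the component values.
Combined value = 3 XOR 1 = 2.

2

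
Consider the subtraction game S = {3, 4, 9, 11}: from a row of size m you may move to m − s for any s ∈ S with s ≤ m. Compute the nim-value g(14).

0

Grundy values for subtraction set {3, 4, 9, 11}:
g(0) = mex{} = 0
g(1) = mex{} = 0
g(2) = mex{} = 0
g(3) = mex{0} = 1
g(4) = mex{0} = 1
g(5) = mex{0} = 1
g(6) = mex{0,1} = 2
g(7) = mex{1} = 0
g(8) = mex{1} = 0
g(9) = mex{0,1,2} = 3
g(10) = mex{0,2} = 1
g(11) = mex{0} = 1
g(12) = mex{0,1,3} = 2
g(13) = mex{0,1,3} = 2
g(14) = mex{1} = 0
So g(14) = 0.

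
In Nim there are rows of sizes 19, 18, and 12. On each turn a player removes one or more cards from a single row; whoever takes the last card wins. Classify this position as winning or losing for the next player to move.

Winning position

Compute the nim-sum pairwise:
19 XOR 18 = 1
1 XOR 12 = 13
The nim-sum is 13 ≠ 0, so this is an N-position: the player to move can win.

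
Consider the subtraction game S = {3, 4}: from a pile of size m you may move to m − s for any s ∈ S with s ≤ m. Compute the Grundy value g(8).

0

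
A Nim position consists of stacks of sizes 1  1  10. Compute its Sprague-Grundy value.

10

Compute the nim-sum pairwise:
1 ^ 1 = 0
0 ^ 10 = 10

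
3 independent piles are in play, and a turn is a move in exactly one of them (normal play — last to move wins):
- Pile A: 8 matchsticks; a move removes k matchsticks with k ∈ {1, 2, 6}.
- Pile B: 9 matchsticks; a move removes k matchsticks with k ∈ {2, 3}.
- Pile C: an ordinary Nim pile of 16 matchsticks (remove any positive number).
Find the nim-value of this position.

19

Grundy values for pile A (subtraction set {1, 2, 6}):
k:     0  1  2  3  4  5  6  7  8
g(k):  0  1  2  0  1  2  3  0  1
So g(8) = 1.
For pile B, compute g(0), g(1), … with moves {2, 3}:
g(0) = mex{} = 0
g(1) = mex{} = 0
g(2) = mex{0} = 1
g(3) = mex{0} = 1
g(4) = mex{0,1} = 2
g(5) = mex{1} = 0
g(6) = mex{1,2} = 0
g(7) = mex{0,2} = 1
g(8) = mex{0} = 1
g(9) = mex{0,1} = 2
So g(9) = 2.
Pile C is a plain Nim pile of size 16, so its Grundy value is 16.
The value of a disjunctive sum is the nim-sum of the parts.
Combined value = 1 XOR 2 XOR 16 = 19.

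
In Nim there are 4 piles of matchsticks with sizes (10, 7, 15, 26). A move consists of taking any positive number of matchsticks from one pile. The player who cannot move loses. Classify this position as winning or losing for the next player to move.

Winning position

Nim-sum: 10 ⊕ 7 ⊕ 15 ⊕ 26 = 24.
The nim-sum is 24 ≠ 0, so this is an N-position: the player to move can win.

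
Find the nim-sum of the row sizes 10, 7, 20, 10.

19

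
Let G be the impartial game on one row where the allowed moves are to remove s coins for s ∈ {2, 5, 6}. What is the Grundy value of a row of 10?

1

Compute g(0), g(1), … for moves {2, 5, 6}:
g(0) = mex{} = 0
g(1) = mex{} = 0
g(2) = mex{0} = 1
g(3) = mex{0} = 1
g(4) = mex{1} = 0
g(5) = mex{0,1} = 2
g(6) = mex{0} = 1
g(7) = mex{0,1,2} = 3
g(8) = mex{1} = 0
g(9) = mex{0,1,3} = 2
g(10) = mex{0,2} = 1
So g(10) = 1.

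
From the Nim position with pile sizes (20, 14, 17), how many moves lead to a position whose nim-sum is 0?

1

Bitwise XOR of the heap sizes:
  10100  (20)
  01110  (14)
  10001  (17)
  -----
  01011  (11)
The overall nim-sum is X = 11. A pile of size p has a winning move iff p XOR X < p (reduce it to p XOR X).
  20: 20 XOR 11 = 31 ≥ 20 — no move.
  14: 14 XOR 11 = 5 < 14 — winning move (to 5).
  17: 17 XOR 11 = 26 ≥ 17 — no move.
That gives 1 winning move.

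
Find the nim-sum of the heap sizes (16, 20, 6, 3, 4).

Bitwise XOR of the heap sizes:
  10000  (16)
  10100  (20)
  00110  (6)
  00011  (3)
  00100  (4)
  -----
  00101  (5)

5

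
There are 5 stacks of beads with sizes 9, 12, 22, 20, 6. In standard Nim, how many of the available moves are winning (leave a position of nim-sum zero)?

1

In binary:
  01001  (9)
  01100  (12)
  10110  (22)
  10100  (20)
  00110  (6)
  -----
  00001  (1)
The overall nim-sum is X = 1. A stack of size p has a winning move iff p XOR X < p (reduce it to p XOR X).
  9: 9 XOR 1 = 8 < 9 — winning move (to 8).
  12: 12 XOR 1 = 13 ≥ 12 — no move.
  22: 22 XOR 1 = 23 ≥ 22 — no move.
  20: 20 XOR 1 = 21 ≥ 20 — no move.
  6: 6 XOR 1 = 7 ≥ 6 — no move.
That gives 1 winning move.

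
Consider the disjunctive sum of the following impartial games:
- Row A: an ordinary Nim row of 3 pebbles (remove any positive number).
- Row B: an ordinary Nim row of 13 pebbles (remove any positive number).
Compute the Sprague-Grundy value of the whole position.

14

Row A is a plain Nim row of size 3, so its Grundy value is 3.
Row B is a plain Nim row of size 13, so its Grundy value is 13.
By the Sprague-Grundy theorem, the Grundy value of a sum of independent games is the XOR of the component values.
Combined value = 3 ⊕ 13 = 14.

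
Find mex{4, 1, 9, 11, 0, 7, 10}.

2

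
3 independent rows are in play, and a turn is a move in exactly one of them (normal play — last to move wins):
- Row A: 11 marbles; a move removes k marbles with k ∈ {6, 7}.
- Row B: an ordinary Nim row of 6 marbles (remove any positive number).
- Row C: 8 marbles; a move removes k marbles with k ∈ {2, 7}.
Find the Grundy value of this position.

For row A, compute g(0), g(1), … with moves {6, 7}:
k:     0  1  2  3  4  5  6  7  8  9 10 11
g(k):  0  0  0  0  0  0  1  1  1  1  1  1
So g(11) = 1.
Row B is a plain Nim row of size 6, so its Grundy value is 6.
For row C, compute g(0), g(1), … with moves {2, 7}:
k:     0  1  2  3  4  5  6  7  8
g(k):  0  0  1  1  0  0  1  1  2
So g(8) = 2.
The value of a disjunctive sum is the nim-sum of the parts.
Combined value = 1 ⊕ 6 ⊕ 2 = 5.

5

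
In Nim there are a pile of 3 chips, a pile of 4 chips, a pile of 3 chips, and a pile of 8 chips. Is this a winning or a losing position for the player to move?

Winning position

Nim-sum: 3 ⊕ 4 ⊕ 3 ⊕ 8 = 12.
The nim-sum is 12 ≠ 0, so this is an N-position: the player to move can win.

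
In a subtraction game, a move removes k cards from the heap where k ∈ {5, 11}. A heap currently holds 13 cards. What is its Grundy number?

2

Build the Grundy sequence with g(k) = mex{g(k−s) : s ∈ {5, 11}, s ≤ k}:
k:     0  1  2  3  4  5  6  7  8  9 10 11 12 13
g(k):  0  0  0  0  0  1  1  1  1  1  0  2  2  2
So g(13) = 2.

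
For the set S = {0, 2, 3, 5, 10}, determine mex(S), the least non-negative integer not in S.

1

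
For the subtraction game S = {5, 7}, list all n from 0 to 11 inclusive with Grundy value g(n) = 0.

Compute g(0), g(1), … for moves {5, 7}:
g(0) = mex{} = 0
g(1) = mex{} = 0
g(2) = mex{} = 0
g(3) = mex{} = 0
g(4) = mex{} = 0
g(5) = mex{0} = 1
g(6) = mex{0} = 1
g(7) = mex{0} = 1
g(8) = mex{0} = 1
g(9) = mex{0} = 1
g(10) = mex{0,1} = 2
g(11) = mex{0,1} = 2
The P-positions (g = 0) in 0..11 are 0, 1, 2, 3, 4.

0, 1, 2, 3, 4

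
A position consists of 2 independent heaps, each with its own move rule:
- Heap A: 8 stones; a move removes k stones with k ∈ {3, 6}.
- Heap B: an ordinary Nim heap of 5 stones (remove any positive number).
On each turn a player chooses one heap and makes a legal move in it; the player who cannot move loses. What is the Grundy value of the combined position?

7

Build the Grundy sequence for heap A with g(k) = mex{g(k−s) : s ∈ {3, 6}, s ≤ k}:
k:     0  1  2  3  4  5  6  7  8
g(k):  0  0  0  1  1  1  2  2  2
So g(8) = 2.
Heap B is a plain Nim heap of size 5, so its Grundy value is 5.
The value of a disjunctive sum is the nim-sum of the parts.
Combined value = 2 XOR 5 = 7.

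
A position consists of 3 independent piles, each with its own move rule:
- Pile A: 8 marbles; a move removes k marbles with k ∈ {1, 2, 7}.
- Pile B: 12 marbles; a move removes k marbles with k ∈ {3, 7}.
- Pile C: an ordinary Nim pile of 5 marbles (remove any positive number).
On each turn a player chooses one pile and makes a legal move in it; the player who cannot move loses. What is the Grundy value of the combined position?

7

Build the Grundy sequence for pile A with g(k) = mex{g(k−s) : s ∈ {1, 2, 7}, s ≤ k}:
k:     0  1  2  3  4  5  6  7  8
g(k):  0  1  2  0  1  2  0  1  2
So g(8) = 2.
For pile B, compute g(0), g(1), … with moves {3, 7}:
k:     0  1  2  3  4  5  6  7  8  9 10 11 12
g(k):  0  0  0  1  1  1  0  2  2  1  0  0  0
So g(12) = 0.
Pile C is a plain Nim pile of size 5, so its Grundy value is 5.
The value of a disjunctive sum is the nim-sum of the parts.
Combined value = 2 ⊕ 0 ⊕ 5 = 7.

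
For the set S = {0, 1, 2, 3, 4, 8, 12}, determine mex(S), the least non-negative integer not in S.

5

The values 0, 1, 2, 3, 4 are all present; 5 is the first non-negative integer missing from the set.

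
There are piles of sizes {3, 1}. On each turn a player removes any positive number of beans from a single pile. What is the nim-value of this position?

Compute the nim-sum pairwise:
3 ^ 1 = 2

2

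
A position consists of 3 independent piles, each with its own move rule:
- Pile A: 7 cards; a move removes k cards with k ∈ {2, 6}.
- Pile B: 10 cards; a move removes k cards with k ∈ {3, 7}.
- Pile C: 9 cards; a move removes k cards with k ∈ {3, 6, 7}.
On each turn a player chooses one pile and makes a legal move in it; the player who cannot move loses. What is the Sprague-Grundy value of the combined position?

2

Grundy values for pile A (subtraction set {2, 6}):
k:     0  1  2  3  4  5  6  7
g(k):  0  0  1  1  0  0  1  1
So g(7) = 1.
Build the Grundy sequence for pile B with g(k) = mex{g(k−s) : s ∈ {3, 7}, s ≤ k}:
k:     0  1  2  3  4  5  6  7  8  9 10
g(k):  0  0  0  1  1  1  0  2  2  1  0
So g(10) = 0.
For pile C, compute g(0), g(1), … with moves {3, 6, 7}:
g(0) = mex{} = 0
g(1) = mex{} = 0
g(2) = mex{} = 0
g(3) = mex{0} = 1
g(4) = mex{0} = 1
g(5) = mex{0} = 1
g(6) = mex{0,1} = 2
g(7) = mex{0,1} = 2
g(8) = mex{0,1} = 2
g(9) = mex{0,1,2} = 3
So g(9) = 3.
By the Sprague-Grundy theorem, the Grundy value of a sum of independent games is the XOR of the component values.
Combined value = 1 XOR 0 XOR 3 = 2.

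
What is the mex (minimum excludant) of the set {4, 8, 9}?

0

0 is not in the set, so the mex is 0.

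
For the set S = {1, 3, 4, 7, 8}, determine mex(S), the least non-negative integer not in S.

0

0 is not in the set, so the mex is 0.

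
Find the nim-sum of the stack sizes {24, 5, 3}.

Nim-sum: 24 XOR 5 XOR 3 = 30.

30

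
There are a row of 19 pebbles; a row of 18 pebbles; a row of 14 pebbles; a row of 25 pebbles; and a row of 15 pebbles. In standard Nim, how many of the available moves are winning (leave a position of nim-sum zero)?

Compute the nim-sum pairwise:
19 ⊕ 18 = 1
1 ⊕ 14 = 15
15 ⊕ 25 = 22
22 ⊕ 15 = 25
The overall nim-sum is X = 25. A row of size p has a winning move iff p XOR X < p (reduce it to p XOR X).
  19: 19 XOR 25 = 10 < 19 — winning move (to 10).
  18: 18 XOR 25 = 11 < 18 — winning move (to 11).
  14: 14 XOR 25 = 23 ≥ 14 — no move.
  25: 25 XOR 25 = 0 < 25 — winning move (to 0).
  15: 15 XOR 25 = 22 ≥ 15 — no move.
That gives 3 winning moves.

3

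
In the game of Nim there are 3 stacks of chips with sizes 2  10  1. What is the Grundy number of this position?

9

Nim-sum: 2 ^ 10 ^ 1 = 9.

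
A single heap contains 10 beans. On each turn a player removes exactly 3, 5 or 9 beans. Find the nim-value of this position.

3

Build the Grundy sequence with g(k) = mex{g(k−s) : s ∈ {3, 5, 9}, s ≤ k}:
k:     0  1  2  3  4  5  6  7  8  9 10
g(k):  0  0  0  1  1  1  2  2  0  3  3
So g(10) = 3.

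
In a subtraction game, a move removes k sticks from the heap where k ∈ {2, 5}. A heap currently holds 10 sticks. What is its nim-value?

1

Compute g(0), g(1), … for moves {2, 5}:
k:     0  1  2  3  4  5  6  7  8  9 10
g(k):  0  0  1  1  0  2  1  0  0  1  1
So g(10) = 1.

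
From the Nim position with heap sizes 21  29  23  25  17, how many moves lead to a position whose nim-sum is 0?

Nim-sum: 21 XOR 29 XOR 23 XOR 25 XOR 17 = 23.
The overall nim-sum is X = 23. A heap of size p has a winning move iff p XOR X < p (reduce it to p XOR X).
  21: 21 XOR 23 = 2 < 21 — winning move (to 2).
  29: 29 XOR 23 = 10 < 29 — winning move (to 10).
  23: 23 XOR 23 = 0 < 23 — winning move (to 0).
  25: 25 XOR 23 = 14 < 25 — winning move (to 14).
  17: 17 XOR 23 = 6 < 17 — winning move (to 6).
That gives 5 winning moves.

5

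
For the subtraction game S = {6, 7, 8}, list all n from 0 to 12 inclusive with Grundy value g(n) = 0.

0, 1, 2, 3, 4, 5

Grundy values for subtraction set {6, 7, 8}:
g(0) = mex{} = 0
g(1) = mex{} = 0
g(2) = mex{} = 0
g(3) = mex{} = 0
g(4) = mex{} = 0
g(5) = mex{} = 0
g(6) = mex{0} = 1
g(7) = mex{0} = 1
g(8) = mex{0} = 1
g(9) = mex{0} = 1
g(10) = mex{0} = 1
g(11) = mex{0} = 1
g(12) = mex{0,1} = 2
The P-positions (g = 0) in 0..12 are 0, 1, 2, 3, 4, 5.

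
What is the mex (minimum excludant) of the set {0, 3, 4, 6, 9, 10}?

0 is in the set but 1 is not, so the mex is 1.

1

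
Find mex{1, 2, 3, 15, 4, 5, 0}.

The values 0, 1, 2, 3, 4, 5 are all present; 6 is the first non-negative integer missing from the set.

6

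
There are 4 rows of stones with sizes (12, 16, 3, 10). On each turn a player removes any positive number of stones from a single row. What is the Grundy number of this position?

21

Write each in binary and XOR column by column:
  01100  (12)
  10000  (16)
  00011  (3)
  01010  (10)
  -----
  10101  (21)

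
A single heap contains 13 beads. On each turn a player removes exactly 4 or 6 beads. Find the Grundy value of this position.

0

Build the Grundy sequence with g(k) = mex{g(k−s) : s ∈ {4, 6}, s ≤ k}:
g(0) = mex{} = 0
g(1) = mex{} = 0
g(2) = mex{} = 0
g(3) = mex{} = 0
g(4) = mex{0} = 1
g(5) = mex{0} = 1
g(6) = mex{0} = 1
g(7) = mex{0} = 1
g(8) = mex{0,1} = 2
g(9) = mex{0,1} = 2
g(10) = mex{1} = 0
g(11) = mex{1} = 0
g(12) = mex{1,2} = 0
g(13) = mex{1,2} = 0
So g(13) = 0.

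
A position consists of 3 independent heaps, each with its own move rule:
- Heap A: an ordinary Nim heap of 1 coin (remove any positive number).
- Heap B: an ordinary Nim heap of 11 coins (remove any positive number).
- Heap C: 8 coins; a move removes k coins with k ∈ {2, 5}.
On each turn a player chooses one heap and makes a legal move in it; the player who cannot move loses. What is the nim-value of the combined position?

Heap A is a plain Nim heap of size 1, so its Grundy value is 1.
Heap B is a plain Nim heap of size 11, so its Grundy value is 11.
Grundy values for heap C (subtraction set {2, 5}):
k:     0  1  2  3  4  5  6  7  8
g(k):  0  0  1  1  0  2  1  0  0
So g(8) = 0.
The value of a disjunctive sum is the nim-sum of the parts.
Combined value = 1 ⊕ 11 ⊕ 0 = 10.

10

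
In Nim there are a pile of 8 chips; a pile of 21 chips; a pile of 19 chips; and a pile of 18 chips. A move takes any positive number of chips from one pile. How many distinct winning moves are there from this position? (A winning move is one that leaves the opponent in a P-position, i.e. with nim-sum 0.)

Nim-sum: 8 ^ 21 ^ 19 ^ 18 = 28.
The overall nim-sum is X = 28. A pile of size p has a winning move iff p XOR X < p (reduce it to p XOR X).
  8: 8 XOR 28 = 20 ≥ 8 — no move.
  21: 21 XOR 28 = 9 < 21 — winning move (to 9).
  19: 19 XOR 28 = 15 < 19 — winning move (to 15).
  18: 18 XOR 28 = 14 < 18 — winning move (to 14).
That gives 3 winning moves.

3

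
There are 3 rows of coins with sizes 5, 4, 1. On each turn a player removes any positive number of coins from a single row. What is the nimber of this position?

0

Compute the nim-sum pairwise:
5 ⊕ 4 = 1
1 ⊕ 1 = 0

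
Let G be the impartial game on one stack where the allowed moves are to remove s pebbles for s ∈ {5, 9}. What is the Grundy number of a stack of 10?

Grundy values for subtraction set {5, 9}:
g(0) = mex{} = 0
g(1) = mex{} = 0
g(2) = mex{} = 0
g(3) = mex{} = 0
g(4) = mex{} = 0
g(5) = mex{0} = 1
g(6) = mex{0} = 1
g(7) = mex{0} = 1
g(8) = mex{0} = 1
g(9) = mex{0} = 1
g(10) = mex{0,1} = 2
So g(10) = 2.

2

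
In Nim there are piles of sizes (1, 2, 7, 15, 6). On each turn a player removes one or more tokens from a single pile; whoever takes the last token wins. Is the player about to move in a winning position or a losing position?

Winning position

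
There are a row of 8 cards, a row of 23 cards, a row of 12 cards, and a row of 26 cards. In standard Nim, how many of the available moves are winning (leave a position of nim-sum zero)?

3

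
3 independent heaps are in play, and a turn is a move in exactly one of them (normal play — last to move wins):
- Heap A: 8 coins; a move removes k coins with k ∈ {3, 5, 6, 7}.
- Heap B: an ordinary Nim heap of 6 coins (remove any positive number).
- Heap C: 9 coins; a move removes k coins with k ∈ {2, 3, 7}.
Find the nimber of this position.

Build the Grundy sequence for heap A with g(k) = mex{g(k−s) : s ∈ {3, 5, 6, 7}, s ≤ k}:
g(0) = mex{} = 0
g(1) = mex{} = 0
g(2) = mex{} = 0
g(3) = mex{0} = 1
g(4) = mex{0} = 1
g(5) = mex{0} = 1
g(6) = mex{0,1} = 2
g(7) = mex{0,1} = 2
g(8) = mex{0,1} = 2
So g(8) = 2.
Heap B is a plain Nim heap of size 6, so its Grundy value is 6.
Grundy values for heap C (subtraction set {2, 3, 7}):
g(0) = mex{} = 0
g(1) = mex{} = 0
g(2) = mex{0} = 1
g(3) = mex{0} = 1
g(4) = mex{0,1} = 2
g(5) = mex{1} = 0
g(6) = mex{1,2} = 0
g(7) = mex{0,2} = 1
g(8) = mex{0} = 1
g(9) = mex{0,1} = 2
So g(9) = 2.
The value of a disjunctive sum is the nim-sum of the parts.
Combined value = 2 XOR 6 XOR 2 = 6.

6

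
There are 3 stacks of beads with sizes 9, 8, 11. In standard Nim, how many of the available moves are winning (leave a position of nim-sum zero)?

3

Nim-sum: 9 XOR 8 XOR 11 = 10.
The overall nim-sum is X = 10. A stack of size p has a winning move iff p XOR X < p (reduce it to p XOR X).
  9: 9 XOR 10 = 3 < 9 — winning move (to 3).
  8: 8 XOR 10 = 2 < 8 — winning move (to 2).
  11: 11 XOR 10 = 1 < 11 — winning move (to 1).
That gives 3 winning moves.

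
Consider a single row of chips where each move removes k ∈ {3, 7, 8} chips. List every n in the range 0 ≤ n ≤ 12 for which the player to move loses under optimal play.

0, 1, 2, 6, 11, 12

Compute g(0), g(1), … for moves {3, 7, 8}:
k:     0  1  2  3  4  5  6  7  8  9 10 11 12
g(k):  0  0  0  1  1  1  0  2  2  1  3  0  0
The P-positions (g = 0) in 0..12 are 0, 1, 2, 6, 11, 12.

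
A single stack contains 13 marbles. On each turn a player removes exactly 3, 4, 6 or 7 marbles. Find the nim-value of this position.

Build the Grundy sequence with g(k) = mex{g(k−s) : s ∈ {3, 4, 6, 7}, s ≤ k}:
k:     0  1  2  3  4  5  6  7  8  9 10 11 12 13
g(k):  0  0  0  1  1  1  2  2  2  3  0  0  0  1
So g(13) = 1.

1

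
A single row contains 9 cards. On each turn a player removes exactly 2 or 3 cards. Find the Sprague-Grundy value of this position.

Compute g(0), g(1), … for moves {2, 3}:
k:     0  1  2  3  4  5  6  7  8  9
g(k):  0  0  1  1  2  0  0  1  1  2
So g(9) = 2.

2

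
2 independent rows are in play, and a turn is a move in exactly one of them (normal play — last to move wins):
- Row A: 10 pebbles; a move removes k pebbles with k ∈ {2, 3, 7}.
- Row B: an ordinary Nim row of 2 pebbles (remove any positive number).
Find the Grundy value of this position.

2

For row A, compute g(0), g(1), … with moves {2, 3, 7}:
k:     0  1  2  3  4  5  6  7  8  9 10
g(k):  0  0  1  1  2  0  0  1  1  2  0
So g(10) = 0.
Row B is a plain Nim row of size 2, so its Grundy value is 2.
By the Sprague-Grundy theorem, the Grundy value of a sum of independent games is the XOR of the component values.
Combined value = 0 ⊕ 2 = 2.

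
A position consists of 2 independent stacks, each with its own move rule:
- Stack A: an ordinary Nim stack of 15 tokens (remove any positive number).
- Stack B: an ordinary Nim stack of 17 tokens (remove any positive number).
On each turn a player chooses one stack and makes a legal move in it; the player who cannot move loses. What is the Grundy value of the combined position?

30

Stack A is a plain Nim stack of size 15, so its Grundy value is 15.
Stack B is a plain Nim stack of size 17, so its Grundy value is 17.
By the Sprague-Grundy theorem, the Grundy value of a sum of independent games is the XOR of the component values.
Combined value = 15 XOR 17 = 30.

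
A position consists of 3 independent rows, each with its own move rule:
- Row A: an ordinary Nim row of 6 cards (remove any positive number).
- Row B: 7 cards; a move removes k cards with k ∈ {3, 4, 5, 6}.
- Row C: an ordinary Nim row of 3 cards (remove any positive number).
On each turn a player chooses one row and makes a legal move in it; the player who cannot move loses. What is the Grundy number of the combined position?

7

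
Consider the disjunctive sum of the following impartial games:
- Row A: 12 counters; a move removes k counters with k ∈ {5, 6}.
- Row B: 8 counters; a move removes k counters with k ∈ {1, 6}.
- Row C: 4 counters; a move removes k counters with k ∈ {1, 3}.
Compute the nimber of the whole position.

1

Build the Grundy sequence for row A with g(k) = mex{g(k−s) : s ∈ {5, 6}, s ≤ k}:
g(0) = mex{} = 0
g(1) = mex{} = 0
g(2) = mex{} = 0
g(3) = mex{} = 0
g(4) = mex{} = 0
g(5) = mex{0} = 1
g(6) = mex{0} = 1
g(7) = mex{0} = 1
g(8) = mex{0} = 1
g(9) = mex{0} = 1
g(10) = mex{0,1} = 2
g(11) = mex{1} = 0
g(12) = mex{1} = 0
So g(12) = 0.
For row B, compute g(0), g(1), … with moves {1, 6}:
k:     0  1  2  3  4  5  6  7  8
g(k):  0  1  0  1  0  1  2  0  1
So g(8) = 1.
For row C, compute g(0), g(1), … with moves {1, 3}:
k:     0  1  2  3  4
g(k):  0  1  0  1  0
So g(4) = 0.
By the Sprague-Grundy theorem, the Grundy value of a sum of independent games is the XOR of the component values.
Combined value = 0 ⊕ 1 ⊕ 0 = 1.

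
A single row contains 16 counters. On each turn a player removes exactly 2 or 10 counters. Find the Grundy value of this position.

Build the Grundy sequence with g(k) = mex{g(k−s) : s ∈ {2, 10}, s ≤ k}:
k:     0  1  2  3  4  5  6  7  8  9 10 11 12 13 14 15 16
g(k):  0  0  1  1  0  0  1  1  0  0  1  1  0  0  1  1  0
So g(16) = 0.

0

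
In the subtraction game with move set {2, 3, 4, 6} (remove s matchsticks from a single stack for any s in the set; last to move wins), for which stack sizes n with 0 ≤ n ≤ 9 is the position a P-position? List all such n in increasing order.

Compute g(0), g(1), … for moves {2, 3, 4, 6}:
k:     0  1  2  3  4  5  6  7  8  9
g(k):  0  0  1  1  2  2  3  3  0  0
The P-positions (g = 0) in 0..9 are 0, 1, 8, 9.

0, 1, 8, 9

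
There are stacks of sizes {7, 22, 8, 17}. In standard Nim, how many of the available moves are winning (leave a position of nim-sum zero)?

Nim-sum: 7 ⊕ 22 ⊕ 8 ⊕ 17 = 8.
The overall nim-sum is X = 8. A stack of size p has a winning move iff p XOR X < p (reduce it to p XOR X).
  7: 7 XOR 8 = 15 ≥ 7 — no move.
  22: 22 XOR 8 = 30 ≥ 22 — no move.
  8: 8 XOR 8 = 0 < 8 — winning move (to 0).
  17: 17 XOR 8 = 25 ≥ 17 — no move.
That gives 1 winning move.

1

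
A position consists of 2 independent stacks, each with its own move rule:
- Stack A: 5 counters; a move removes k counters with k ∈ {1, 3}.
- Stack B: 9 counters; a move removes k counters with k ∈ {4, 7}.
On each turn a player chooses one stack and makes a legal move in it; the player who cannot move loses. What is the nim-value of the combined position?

3

Grundy values for stack A (subtraction set {1, 3}):
g(0) = mex{} = 0
g(1) = mex{0} = 1
g(2) = mex{1} = 0
g(3) = mex{0} = 1
g(4) = mex{1} = 0
g(5) = mex{0} = 1
So g(5) = 1.
Build the Grundy sequence for stack B with g(k) = mex{g(k−s) : s ∈ {4, 7}, s ≤ k}:
k:     0  1  2  3  4  5  6  7  8  9
g(k):  0  0  0  0  1  1  1  1  2  2
So g(9) = 2.
The value of a disjunctive sum is the nim-sum of the parts.
Combined value = 1 ⊕ 2 = 3.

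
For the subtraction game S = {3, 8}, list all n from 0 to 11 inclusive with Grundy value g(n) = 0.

0, 1, 2, 6, 7, 11

Compute g(0), g(1), … for moves {3, 8}:
g(0) = mex{} = 0
g(1) = mex{} = 0
g(2) = mex{} = 0
g(3) = mex{0} = 1
g(4) = mex{0} = 1
g(5) = mex{0} = 1
g(6) = mex{1} = 0
g(7) = mex{1} = 0
g(8) = mex{0,1} = 2
g(9) = mex{0} = 1
g(10) = mex{0} = 1
g(11) = mex{1,2} = 0
The P-positions (g = 0) in 0..11 are 0, 1, 2, 6, 7, 11.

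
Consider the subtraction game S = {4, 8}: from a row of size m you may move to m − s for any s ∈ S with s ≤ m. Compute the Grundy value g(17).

1

Grundy values for subtraction set {4, 8}:
k:     0  1  2  3  4  5  6  7  8  9 10 11 12 13 14 15 16 17
g(k):  0  0  0  0  1  1  1  1  2  2  2  2  0  0  0  0  1  1
So g(17) = 1.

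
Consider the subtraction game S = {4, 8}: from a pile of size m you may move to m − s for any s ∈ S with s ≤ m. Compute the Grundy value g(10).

2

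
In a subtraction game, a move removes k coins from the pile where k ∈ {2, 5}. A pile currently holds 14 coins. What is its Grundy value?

Build the Grundy sequence with g(k) = mex{g(k−s) : s ∈ {2, 5}, s ≤ k}:
k:     0  1  2  3  4  5  6  7  8  9 10 11 12 13 14
g(k):  0  0  1  1  0  2  1  0  0  1  1  0  2  1  0
So g(14) = 0.

0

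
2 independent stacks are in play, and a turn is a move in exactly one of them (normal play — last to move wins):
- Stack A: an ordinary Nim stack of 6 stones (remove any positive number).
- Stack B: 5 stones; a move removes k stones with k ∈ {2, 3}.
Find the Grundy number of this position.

Stack A is a plain Nim stack of size 6, so its Grundy value is 6.
Grundy values for stack B (subtraction set {2, 3}):
k:     0  1  2  3  4  5
g(k):  0  0  1  1  2  0
So g(5) = 0.
The value of a disjunctive sum is the nim-sum of the parts.
Combined value = 6 XOR 0 = 6.

6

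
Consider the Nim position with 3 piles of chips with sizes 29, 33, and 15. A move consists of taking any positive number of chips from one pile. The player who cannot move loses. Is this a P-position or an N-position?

N-position

In binary:
  011101  (29)
  100001  (33)
  001111  (15)
  ------
  110011  (51)
The nim-sum is 51 ≠ 0, so this is an N-position: the player to move can win.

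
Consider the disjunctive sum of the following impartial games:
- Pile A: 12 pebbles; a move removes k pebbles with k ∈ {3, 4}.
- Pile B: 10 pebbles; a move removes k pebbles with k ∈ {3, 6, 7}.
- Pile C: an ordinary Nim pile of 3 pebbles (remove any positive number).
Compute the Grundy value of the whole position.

2

Build the Grundy sequence for pile A with g(k) = mex{g(k−s) : s ∈ {3, 4}, s ≤ k}:
g(0) = mex{} = 0
g(1) = mex{} = 0
g(2) = mex{} = 0
g(3) = mex{0} = 1
g(4) = mex{0} = 1
g(5) = mex{0} = 1
g(6) = mex{0,1} = 2
g(7) = mex{1} = 0
g(8) = mex{1} = 0
g(9) = mex{1,2} = 0
g(10) = mex{0,2} = 1
g(11) = mex{0} = 1
g(12) = mex{0} = 1
So g(12) = 1.
For pile B, compute g(0), g(1), … with moves {3, 6, 7}:
g(0) = mex{} = 0
g(1) = mex{} = 0
g(2) = mex{} = 0
g(3) = mex{0} = 1
g(4) = mex{0} = 1
g(5) = mex{0} = 1
g(6) = mex{0,1} = 2
g(7) = mex{0,1} = 2
g(8) = mex{0,1} = 2
g(9) = mex{0,1,2} = 3
g(10) = mex{1,2} = 0
So g(10) = 0.
Pile C is a plain Nim pile of size 3, so its Grundy value is 3.
The value of a disjunctive sum is the nim-sum of the parts.
Combined value = 1 ⊕ 0 ⊕ 3 = 2.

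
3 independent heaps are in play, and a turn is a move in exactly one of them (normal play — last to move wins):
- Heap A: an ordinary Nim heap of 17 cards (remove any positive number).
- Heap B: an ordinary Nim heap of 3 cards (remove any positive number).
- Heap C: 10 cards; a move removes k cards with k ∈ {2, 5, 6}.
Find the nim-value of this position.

19

Heap A is a plain Nim heap of size 17, so its Grundy value is 17.
Heap B is a plain Nim heap of size 3, so its Grundy value is 3.
Build the Grundy sequence for heap C with g(k) = mex{g(k−s) : s ∈ {2, 5, 6}, s ≤ k}:
k:     0  1  2  3  4  5  6  7  8  9 10
g(k):  0  0  1  1  0  2  1  3  0  2  1
So g(10) = 1.
The value of a disjunctive sum is the nim-sum of the parts.
Combined value = 17 ⊕ 3 ⊕ 1 = 19.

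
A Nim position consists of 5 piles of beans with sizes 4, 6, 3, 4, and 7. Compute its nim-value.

2

Compute the nim-sum pairwise:
4 XOR 6 = 2
2 XOR 3 = 1
1 XOR 4 = 5
5 XOR 7 = 2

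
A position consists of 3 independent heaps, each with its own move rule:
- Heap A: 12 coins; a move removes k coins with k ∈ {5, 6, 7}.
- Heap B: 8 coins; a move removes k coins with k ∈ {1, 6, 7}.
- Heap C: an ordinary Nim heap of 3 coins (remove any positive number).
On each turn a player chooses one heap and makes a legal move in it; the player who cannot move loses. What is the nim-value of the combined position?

1

Build the Grundy sequence for heap A with g(k) = mex{g(k−s) : s ∈ {5, 6, 7}, s ≤ k}:
k:     0  1  2  3  4  5  6  7  8  9 10 11 12
g(k):  0  0  0  0  0  1  1  1  1  1  2  2  0
So g(12) = 0.
Grundy values for heap B (subtraction set {1, 6, 7}):
k:     0  1  2  3  4  5  6  7  8
g(k):  0  1  0  1  0  1  2  3  2
So g(8) = 2.
Heap C is a plain Nim heap of size 3, so its Grundy value is 3.
The value of a disjunctive sum is the nim-sum of the parts.
Combined value = 0 XOR 2 XOR 3 = 1.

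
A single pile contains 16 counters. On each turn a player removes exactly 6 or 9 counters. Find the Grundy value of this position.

0

Build the Grundy sequence with g(k) = mex{g(k−s) : s ∈ {6, 9}, s ≤ k}:
k:     0  1  2  3  4  5  6  7  8  9 10 11 12 13 14 15 16
g(k):  0  0  0  0  0  0  1  1  1  1  1  1  2  2  2  0  0
So g(16) = 0.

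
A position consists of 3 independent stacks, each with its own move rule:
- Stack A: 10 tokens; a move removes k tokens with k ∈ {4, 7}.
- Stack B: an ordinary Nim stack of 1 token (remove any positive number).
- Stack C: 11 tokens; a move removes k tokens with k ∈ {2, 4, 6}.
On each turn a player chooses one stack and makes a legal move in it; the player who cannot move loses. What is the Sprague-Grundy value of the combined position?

2

For stack A, compute g(0), g(1), … with moves {4, 7}:
g(0) = mex{} = 0
g(1) = mex{} = 0
g(2) = mex{} = 0
g(3) = mex{} = 0
g(4) = mex{0} = 1
g(5) = mex{0} = 1
g(6) = mex{0} = 1
g(7) = mex{0} = 1
g(8) = mex{0,1} = 2
g(9) = mex{0,1} = 2
g(10) = mex{0,1} = 2
So g(10) = 2.
Stack B is a plain Nim stack of size 1, so its Grundy value is 1.
Build the Grundy sequence for stack C with g(k) = mex{g(k−s) : s ∈ {2, 4, 6}, s ≤ k}:
g(0) = mex{} = 0
g(1) = mex{} = 0
g(2) = mex{0} = 1
g(3) = mex{0} = 1
g(4) = mex{0,1} = 2
g(5) = mex{0,1} = 2
g(6) = mex{0,1,2} = 3
g(7) = mex{0,1,2} = 3
g(8) = mex{1,2,3} = 0
g(9) = mex{1,2,3} = 0
g(10) = mex{0,2,3} = 1
g(11) = mex{0,2,3} = 1
So g(11) = 1.
The value of a disjunctive sum is the nim-sum of the parts.
Combined value = 2 XOR 1 XOR 1 = 2.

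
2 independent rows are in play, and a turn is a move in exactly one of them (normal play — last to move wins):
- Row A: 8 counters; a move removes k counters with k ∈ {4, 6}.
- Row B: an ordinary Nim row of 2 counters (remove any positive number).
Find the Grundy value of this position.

For row A, compute g(0), g(1), … with moves {4, 6}:
k:     0  1  2  3  4  5  6  7  8
g(k):  0  0  0  0  1  1  1  1  2
So g(8) = 2.
Row B is a plain Nim row of size 2, so its Grundy value is 2.
By the Sprague-Grundy theorem, the Grundy value of a sum of independent games is the XOR of the component values.
Combined value = 2 XOR 2 = 0.

0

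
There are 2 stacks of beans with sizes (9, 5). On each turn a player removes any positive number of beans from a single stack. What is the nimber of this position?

12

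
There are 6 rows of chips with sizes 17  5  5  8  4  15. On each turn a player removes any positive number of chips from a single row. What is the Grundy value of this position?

18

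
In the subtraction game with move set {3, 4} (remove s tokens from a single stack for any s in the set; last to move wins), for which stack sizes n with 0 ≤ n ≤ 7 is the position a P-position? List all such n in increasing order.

0, 1, 2, 7

Compute g(0), g(1), … for moves {3, 4}:
k:     0  1  2  3  4  5  6  7
g(k):  0  0  0  1  1  1  2  0
The P-positions (g = 0) in 0..7 are 0, 1, 2, 7.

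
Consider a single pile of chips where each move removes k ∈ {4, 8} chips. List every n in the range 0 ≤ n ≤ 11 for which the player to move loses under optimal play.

0, 1, 2, 3

Grundy values for subtraction set {4, 8}:
g(0) = mex{} = 0
g(1) = mex{} = 0
g(2) = mex{} = 0
g(3) = mex{} = 0
g(4) = mex{0} = 1
g(5) = mex{0} = 1
g(6) = mex{0} = 1
g(7) = mex{0} = 1
g(8) = mex{0,1} = 2
g(9) = mex{0,1} = 2
g(10) = mex{0,1} = 2
g(11) = mex{0,1} = 2
The P-positions (g = 0) in 0..11 are 0, 1, 2, 3.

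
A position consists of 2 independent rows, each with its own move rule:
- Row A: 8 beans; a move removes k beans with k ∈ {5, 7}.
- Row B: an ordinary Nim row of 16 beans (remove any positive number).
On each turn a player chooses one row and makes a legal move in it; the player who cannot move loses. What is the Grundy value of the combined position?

17

Grundy values for row A (subtraction set {5, 7}):
g(0) = mex{} = 0
g(1) = mex{} = 0
g(2) = mex{} = 0
g(3) = mex{} = 0
g(4) = mex{} = 0
g(5) = mex{0} = 1
g(6) = mex{0} = 1
g(7) = mex{0} = 1
g(8) = mex{0} = 1
So g(8) = 1.
Row B is a plain Nim row of size 16, so its Grundy value is 16.
The value of a disjunctive sum is the nim-sum of the parts.
Combined value = 1 ⊕ 16 = 17.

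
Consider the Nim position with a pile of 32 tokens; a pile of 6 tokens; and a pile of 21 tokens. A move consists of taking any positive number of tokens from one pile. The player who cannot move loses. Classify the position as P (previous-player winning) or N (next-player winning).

Compute the nim-sum pairwise:
32 ^ 6 = 38
38 ^ 21 = 51
The nim-sum is 51 ≠ 0, so this is an N-position: the player to move can win.

N-position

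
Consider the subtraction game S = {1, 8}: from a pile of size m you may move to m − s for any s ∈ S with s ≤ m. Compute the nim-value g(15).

0

Grundy values for subtraction set {1, 8}:
k:     0  1  2  3  4  5  6  7  8  9 10 11 12 13 14 15
g(k):  0  1  0  1  0  1  0  1  2  0  1  0  1  0  1  0
So g(15) = 0.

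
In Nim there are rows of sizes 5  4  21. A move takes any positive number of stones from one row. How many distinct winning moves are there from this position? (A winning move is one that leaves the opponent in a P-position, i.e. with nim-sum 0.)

Nim-sum: 5 ⊕ 4 ⊕ 21 = 20.
The overall nim-sum is X = 20. A row of size p has a winning move iff p XOR X < p (reduce it to p XOR X).
  5: 5 XOR 20 = 17 ≥ 5 — no move.
  4: 4 XOR 20 = 16 ≥ 4 — no move.
  21: 21 XOR 20 = 1 < 21 — winning move (to 1).
That gives 1 winning move.

1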